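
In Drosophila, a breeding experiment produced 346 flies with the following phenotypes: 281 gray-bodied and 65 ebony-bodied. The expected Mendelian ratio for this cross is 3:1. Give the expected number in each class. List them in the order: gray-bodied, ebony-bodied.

Total ratio parts = 4. Expected numbers out of 346:
  gray-bodied: 346 × 3/4 = 259.5
  ebony-bodied: 346 × 1/4 = 86.5

259.5, 86.5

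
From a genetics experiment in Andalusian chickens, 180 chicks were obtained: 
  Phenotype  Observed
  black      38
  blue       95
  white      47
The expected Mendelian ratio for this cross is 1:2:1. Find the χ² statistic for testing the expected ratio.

1.456

Expected counts for N = 180 under a 1:2:1 ratio (total parts = 4):
  black: 180 × 1/4 = 45
  blue: 180 × 2/4 = 90
  white: 180 × 1/4 = 45
χ² = Σ (O − E)² / E
  black: (38 − 45)² / 45 = 1.0889
  blue: (95 − 90)² / 90 = 0.2778
  white: (47 − 45)² / 45 = 0.0889
χ² = 1.0889 + 0.2778 + 0.0889 = 1.4556 ≈ 1.456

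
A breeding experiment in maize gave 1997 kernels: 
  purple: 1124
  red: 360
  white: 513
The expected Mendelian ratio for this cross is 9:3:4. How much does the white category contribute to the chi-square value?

Expected counts for N = 1997 under a 9:3:4 ratio (total parts = 16):
  purple: 1997 × 9/16 = 1123.3125
  red: 1997 × 3/16 = 374.4375
  white: 1997 × 4/16 = 499.25
Contribution of white: (513 − 499.25)² / 499.25 = 0.3787

0.379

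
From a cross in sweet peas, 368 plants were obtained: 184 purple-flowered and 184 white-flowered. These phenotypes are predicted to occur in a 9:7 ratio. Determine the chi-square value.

5.841

The 9:7 ratio has 16 parts, so with N = 368 the expected counts are:
  purple-flowered: 368 × 9/16 = 207
  white-flowered: 368 × 7/16 = 161
χ² = Σ (O − E)² / E
  purple-flowered: (184 − 207)² / 207 = 2.5556
  white-flowered: (184 − 161)² / 161 = 3.2857
χ² = 2.5556 + 3.2857 = 5.8413 ≈ 5.841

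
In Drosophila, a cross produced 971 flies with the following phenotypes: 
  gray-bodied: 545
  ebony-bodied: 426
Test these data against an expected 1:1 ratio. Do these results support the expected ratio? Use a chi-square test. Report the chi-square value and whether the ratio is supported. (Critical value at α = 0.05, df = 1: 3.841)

14.584; not consistent

The 1:1 ratio has 2 parts, so with N = 971 the expected counts are:
  gray-bodied: 971 × 1/2 = 485.5
  ebony-bodied: 971 × 1/2 = 485.5
χ² = Σ (O − E)² / E
  gray-bodied: (545 − 485.5)² / 485.5 = 7.2920
  ebony-bodied: (426 − 485.5)² / 485.5 = 7.2920
χ² = 7.2920 + 7.2920 = 14.584
Degrees of freedom = 2 − 1 = 1; critical value at α = 0.05 is 3.841.
Since 14.584 > 3.841, we reject the null hypothesis — the data do not fit the 1:1 ratio.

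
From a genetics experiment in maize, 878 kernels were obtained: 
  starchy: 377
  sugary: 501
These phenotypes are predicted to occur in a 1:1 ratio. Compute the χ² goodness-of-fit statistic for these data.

Under the 1:1 hypothesis (Σ ratio = 2, N = 878):
  starchy: 878 × 1/2 = 439
  sugary: 878 × 1/2 = 439
χ² = Σ (O − E)² / E
  starchy: (377 − 439)² / 439 = 8.7563
  sugary: (501 − 439)² / 439 = 8.7563
χ² = 8.7563 + 8.7563 = 17.5126 ≈ 17.513

17.513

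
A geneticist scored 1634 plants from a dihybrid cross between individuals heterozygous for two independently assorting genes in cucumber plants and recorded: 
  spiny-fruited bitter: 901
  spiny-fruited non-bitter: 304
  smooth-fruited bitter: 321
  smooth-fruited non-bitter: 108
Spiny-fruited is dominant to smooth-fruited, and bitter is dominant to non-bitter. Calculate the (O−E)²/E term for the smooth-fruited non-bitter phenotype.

A dihybrid F₂ with independent assortment and complete dominance at both loci gives a 9:3:3:1 phenotypic ratio.
The 9:3:3:1 ratio has 16 parts, so with N = 1634 the expected counts are:
  spiny-fruited bitter: 1634 × 9/16 = 919.125
  spiny-fruited non-bitter: 1634 × 3/16 = 306.375
  smooth-fruited bitter: 1634 × 3/16 = 306.375
  smooth-fruited non-bitter: 1634 × 1/16 = 102.125
Contribution of smooth-fruited non-bitter: (108 − 102.125)² / 102.125 = 0.3380

0.338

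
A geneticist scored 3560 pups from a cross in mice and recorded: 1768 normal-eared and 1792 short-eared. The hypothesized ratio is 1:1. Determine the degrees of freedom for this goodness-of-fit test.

A goodness-of-fit test with 2 phenotype classes has df = 2 − 1 = 1.

1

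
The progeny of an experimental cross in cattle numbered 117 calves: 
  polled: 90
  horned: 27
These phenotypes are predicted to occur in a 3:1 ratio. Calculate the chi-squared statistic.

0.231

Total ratio parts = 4. Expected numbers out of 117:
  polled: 117 × 3/4 = 87.75
  horned: 117 × 1/4 = 29.25
χ² = Σ (O − E)² / E
  polled: (90 − 87.75)² / 87.75 = 0.0577
  horned: (27 − 29.25)² / 29.25 = 0.1731
χ² = 0.0577 + 0.1731 = 0.2308 ≈ 0.231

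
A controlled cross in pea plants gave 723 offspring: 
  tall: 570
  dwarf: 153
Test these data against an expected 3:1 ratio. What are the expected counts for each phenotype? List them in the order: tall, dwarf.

Under the 3:1 hypothesis (Σ ratio = 4, N = 723):
  tall: 723 × 3/4 = 542.25
  dwarf: 723 × 1/4 = 180.75

542.25, 180.75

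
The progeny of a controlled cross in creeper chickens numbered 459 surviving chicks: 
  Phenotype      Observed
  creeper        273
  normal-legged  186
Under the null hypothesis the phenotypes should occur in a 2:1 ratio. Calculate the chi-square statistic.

10.676

The 2:1 ratio has 3 parts, so with N = 459 the expected counts are:
  creeper: 459 × 2/3 = 306
  normal-legged: 459 × 1/3 = 153
χ² = Σ (O − E)² / E
  creeper: (273 − 306)² / 306 = 3.5588
  normal-legged: (186 − 153)² / 153 = 7.1176
χ² = 3.5588 + 7.1176 = 10.6764 ≈ 10.676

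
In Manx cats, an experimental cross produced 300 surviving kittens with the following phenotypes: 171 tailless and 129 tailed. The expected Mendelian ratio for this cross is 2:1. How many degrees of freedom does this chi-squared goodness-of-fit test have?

A goodness-of-fit test with 2 phenotype classes has df = 2 − 1 = 1.

1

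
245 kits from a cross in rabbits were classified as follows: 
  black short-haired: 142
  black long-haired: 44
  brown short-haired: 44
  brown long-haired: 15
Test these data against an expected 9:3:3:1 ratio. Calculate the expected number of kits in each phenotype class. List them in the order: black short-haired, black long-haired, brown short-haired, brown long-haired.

Expected counts for N = 245 under a 9:3:3:1 ratio (total parts = 16):
  black short-haired: 245 × 9/16 = 137.8125
  black long-haired: 245 × 3/16 = 45.9375
  brown short-haired: 245 × 3/16 = 45.9375
  brown long-haired: 245 × 1/16 = 15.3125

137.8125, 45.9375, 45.9375, 15.3125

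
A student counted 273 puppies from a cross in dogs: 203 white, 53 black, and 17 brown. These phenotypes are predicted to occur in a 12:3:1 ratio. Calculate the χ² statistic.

0.079

The 12:3:1 ratio has 16 parts, so with N = 273 the expected counts are:
  white: 273 × 12/16 = 204.75
  black: 273 × 3/16 = 51.1875
  brown: 273 × 1/16 = 17.0625
χ² = Σ (O − E)² / E
  white: (203 − 204.75)² / 204.75 = 0.0150
  black: (53 − 51.1875)² / 51.1875 = 0.0642
  brown: (17 − 17.0625)² / 17.0625 = 0.0002
χ² = 0.0150 + 0.0642 + 0.0002 = 0.0794 ≈ 0.079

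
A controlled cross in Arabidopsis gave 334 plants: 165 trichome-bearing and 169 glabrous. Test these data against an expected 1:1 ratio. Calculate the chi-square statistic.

0.048

Under the 1:1 hypothesis (Σ ratio = 2, N = 334):
  trichome-bearing: 334 × 1/2 = 167
  glabrous: 334 × 1/2 = 167
χ² = Σ (O − E)² / E
  trichome-bearing: (165 − 167)² / 167 = 0.0240
  glabrous: (169 − 167)² / 167 = 0.0240
χ² = 0.0240 + 0.0240 = 0.048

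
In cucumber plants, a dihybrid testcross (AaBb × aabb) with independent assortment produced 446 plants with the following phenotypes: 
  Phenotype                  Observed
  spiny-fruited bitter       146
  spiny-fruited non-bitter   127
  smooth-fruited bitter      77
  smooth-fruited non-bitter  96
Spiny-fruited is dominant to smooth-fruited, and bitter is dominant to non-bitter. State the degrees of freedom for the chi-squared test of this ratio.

A dihybrid testcross with independent assortment gives a 1:1:1:1 ratio.
A goodness-of-fit test with 4 phenotype classes has df = 4 − 1 = 3.

3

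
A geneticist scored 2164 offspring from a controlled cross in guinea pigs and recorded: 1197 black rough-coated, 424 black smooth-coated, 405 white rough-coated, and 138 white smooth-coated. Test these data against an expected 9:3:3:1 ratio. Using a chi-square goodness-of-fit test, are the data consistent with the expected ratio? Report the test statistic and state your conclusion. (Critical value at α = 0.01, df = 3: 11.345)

1.215; consistent

Under the 9:3:3:1 hypothesis (Σ ratio = 16, N = 2164):
  black rough-coated: 2164 × 9/16 = 1217.25
  black smooth-coated: 2164 × 3/16 = 405.75
  white rough-coated: 2164 × 3/16 = 405.75
  white smooth-coated: 2164 × 1/16 = 135.25
χ² = Σ (O − E)² / E
  black rough-coated: (1197 − 1217.25)² / 1217.25 = 0.3369
  black smooth-coated: (424 − 405.75)² / 405.75 = 0.8209
  white rough-coated: (405 − 405.75)² / 405.75 = 0.0014
  white smooth-coated: (138 − 135.25)² / 135.25 = 0.0559
χ² = 0.3369 + 0.8209 + 0.0014 + 0.0559 = 1.2151 ≈ 1.215
Degrees of freedom = 4 − 1 = 3; critical value at α = 0.01 is 11.345.
Since 1.215 < 11.345, we fail to reject the null hypothesis — the data are consistent with the 9:3:3:1 ratio.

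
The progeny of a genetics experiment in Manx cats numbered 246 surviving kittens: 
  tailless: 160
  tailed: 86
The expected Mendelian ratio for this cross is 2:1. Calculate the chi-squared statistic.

0.293

The 2:1 ratio has 3 parts, so with N = 246 the expected counts are:
  tailless: 246 × 2/3 = 164
  tailed: 246 × 1/3 = 82
χ² = Σ (O − E)² / E
  tailless: (160 − 164)² / 164 = 0.0976
  tailed: (86 − 82)² / 82 = 0.1951
χ² = 0.0976 + 0.1951 = 0.2927 ≈ 0.293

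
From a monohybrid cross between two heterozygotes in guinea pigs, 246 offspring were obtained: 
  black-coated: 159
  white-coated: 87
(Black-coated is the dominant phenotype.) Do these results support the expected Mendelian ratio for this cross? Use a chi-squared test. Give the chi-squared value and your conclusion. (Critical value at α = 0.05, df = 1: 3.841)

For a monohybrid cross between heterozygotes with complete dominance, the expected phenotypic ratio is 3:1.
Expected counts for N = 246 under a 3:1 ratio (total parts = 4):
  black-coated: 246 × 3/4 = 184.5
  white-coated: 246 × 1/4 = 61.5
χ² = Σ (O − E)² / E
  black-coated: (159 − 184.5)² / 184.5 = 3.5244
  white-coated: (87 − 61.5)² / 61.5 = 10.5732
χ² = 3.5244 + 10.5732 = 14.0976 ≈ 14.098
Degrees of freedom = 2 − 1 = 1; critical value at α = 0.05 is 3.841.
Since 14.098 > 3.841, we reject the null hypothesis — the data do not fit the 3:1 ratio.

14.098; not consistent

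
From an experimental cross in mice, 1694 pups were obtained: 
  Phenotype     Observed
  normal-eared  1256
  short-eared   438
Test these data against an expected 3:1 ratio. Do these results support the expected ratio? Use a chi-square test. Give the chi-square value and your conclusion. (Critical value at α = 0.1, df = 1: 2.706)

0.662; consistent

Total ratio parts = 4. Expected numbers out of 1694:
  normal-eared: 1694 × 3/4 = 1270.5
  short-eared: 1694 × 1/4 = 423.5
χ² = Σ (O − E)² / E
  normal-eared: (1256 − 1270.5)² / 1270.5 = 0.1655
  short-eared: (438 − 423.5)² / 423.5 = 0.4965
χ² = 0.1655 + 0.4965 = 0.662
Degrees of freedom = 2 − 1 = 1; critical value at α = 0.1 is 2.706.
Since 0.662 < 2.706, we fail to reject the null hypothesis — the data are consistent with the 3:1 ratio.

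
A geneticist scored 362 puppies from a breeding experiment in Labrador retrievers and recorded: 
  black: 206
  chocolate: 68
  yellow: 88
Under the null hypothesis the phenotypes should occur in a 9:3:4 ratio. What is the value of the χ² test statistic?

Total ratio parts = 16. Expected numbers out of 362:
  black: 362 × 9/16 = 203.625
  chocolate: 362 × 3/16 = 67.875
  yellow: 362 × 4/16 = 90.5
χ² = Σ (O − E)² / E
  black: (206 − 203.625)² / 203.625 = 0.0277
  chocolate: (68 − 67.875)² / 67.875 = 0.0002
  yellow: (88 − 90.5)² / 90.5 = 0.0691
χ² = 0.0277 + 0.0002 + 0.0691 = 0.097

0.097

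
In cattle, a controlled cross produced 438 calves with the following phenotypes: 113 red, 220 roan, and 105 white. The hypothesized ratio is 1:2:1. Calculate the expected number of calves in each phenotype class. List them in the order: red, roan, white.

Total ratio parts = 4. Expected numbers out of 438:
  red: 438 × 1/4 = 109.5
  roan: 438 × 2/4 = 219
  white: 438 × 1/4 = 109.5

109.5, 219, 109.5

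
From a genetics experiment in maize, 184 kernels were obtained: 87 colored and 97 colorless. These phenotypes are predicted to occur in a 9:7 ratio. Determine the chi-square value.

Total ratio parts = 16. Expected numbers out of 184:
  colored: 184 × 9/16 = 103.5
  colorless: 184 × 7/16 = 80.5
χ² = Σ (O − E)² / E
  colored: (87 − 103.5)² / 103.5 = 2.6304
  colorless: (97 − 80.5)² / 80.5 = 3.3820
χ² = 2.6304 + 3.3820 = 6.0124 ≈ 6.012

6.012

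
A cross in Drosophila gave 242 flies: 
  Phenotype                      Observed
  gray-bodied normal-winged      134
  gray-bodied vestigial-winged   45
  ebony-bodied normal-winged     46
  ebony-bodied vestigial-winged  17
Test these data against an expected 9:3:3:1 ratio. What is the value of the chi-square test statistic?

The 9:3:3:1 ratio has 16 parts, so with N = 242 the expected counts are:
  gray-bodied normal-winged: 242 × 9/16 = 136.125
  gray-bodied vestigial-winged: 242 × 3/16 = 45.375
  ebony-bodied normal-winged: 242 × 3/16 = 45.375
  ebony-bodied vestigial-winged: 242 × 1/16 = 15.125
χ² = Σ (O − E)² / E
  gray-bodied normal-winged: (134 − 136.125)² / 136.125 = 0.0332
  gray-bodied vestigial-winged: (45 − 45.375)² / 45.375 = 0.0031
  ebony-bodied normal-winged: (46 − 45.375)² / 45.375 = 0.0086
  ebony-bodied vestigial-winged: (17 − 15.125)² / 15.125 = 0.2324
χ² = 0.0332 + 0.0031 + 0.0086 + 0.2324 = 0.2773 ≈ 0.277

0.277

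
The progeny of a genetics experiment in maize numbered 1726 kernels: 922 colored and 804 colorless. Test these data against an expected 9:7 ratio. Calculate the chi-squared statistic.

Total ratio parts = 16. Expected numbers out of 1726:
  colored: 1726 × 9/16 = 970.875
  colorless: 1726 × 7/16 = 755.125
χ² = Σ (O − E)² / E
  colored: (922 − 970.875)² / 970.875 = 2.4604
  colorless: (804 − 755.125)² / 755.125 = 3.1634
χ² = 2.4604 + 3.1634 = 5.6238 ≈ 5.624

5.624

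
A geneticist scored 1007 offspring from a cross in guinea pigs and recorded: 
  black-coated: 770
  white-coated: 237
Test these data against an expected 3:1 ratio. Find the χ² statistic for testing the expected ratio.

Total ratio parts = 4. Expected numbers out of 1007:
  black-coated: 1007 × 3/4 = 755.25
  white-coated: 1007 × 1/4 = 251.75
χ² = Σ (O − E)² / E
  black-coated: (770 − 755.25)² / 755.25 = 0.2881
  white-coated: (237 − 251.75)² / 251.75 = 0.8642
χ² = 0.2881 + 0.8642 = 1.1523 ≈ 1.152

1.152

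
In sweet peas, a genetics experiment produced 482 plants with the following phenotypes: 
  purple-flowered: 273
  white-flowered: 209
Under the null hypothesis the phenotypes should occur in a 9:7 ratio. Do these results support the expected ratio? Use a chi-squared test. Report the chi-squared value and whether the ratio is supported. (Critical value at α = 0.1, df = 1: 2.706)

0.030; consistent

Expected counts for N = 482 under a 9:7 ratio (total parts = 16):
  purple-flowered: 482 × 9/16 = 271.125
  white-flowered: 482 × 7/16 = 210.875
χ² = Σ (O − E)² / E
  purple-flowered: (273 − 271.125)² / 271.125 = 0.0130
  white-flowered: (209 − 210.875)² / 210.875 = 0.0167
χ² = 0.0130 + 0.0167 = 0.0297 ≈ 0.030
Degrees of freedom = 2 − 1 = 1; critical value at α = 0.1 is 2.706.
Since 0.030 < 2.706, we fail to reject the null hypothesis — the data are consistent with the 9:7 ratio.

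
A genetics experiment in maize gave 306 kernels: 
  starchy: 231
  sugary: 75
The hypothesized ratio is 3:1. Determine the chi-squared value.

The 3:1 ratio has 4 parts, so with N = 306 the expected counts are:
  starchy: 306 × 3/4 = 229.5
  sugary: 306 × 1/4 = 76.5
χ² = Σ (O − E)² / E
  starchy: (231 − 229.5)² / 229.5 = 0.0098
  sugary: (75 − 76.5)² / 76.5 = 0.0294
χ² = 0.0098 + 0.0294 = 0.0392 ≈ 0.039

0.039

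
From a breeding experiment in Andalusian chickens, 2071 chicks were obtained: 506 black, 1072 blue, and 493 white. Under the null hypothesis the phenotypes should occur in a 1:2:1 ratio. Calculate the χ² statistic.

2.736

The 1:2:1 ratio has 4 parts, so with N = 2071 the expected counts are:
  black: 2071 × 1/4 = 517.75
  blue: 2071 × 2/4 = 1035.5
  white: 2071 × 1/4 = 517.75
χ² = Σ (O − E)² / E
  black: (506 − 517.75)² / 517.75 = 0.2667
  blue: (1072 − 1035.5)² / 1035.5 = 1.2866
  white: (493 − 517.75)² / 517.75 = 1.1831
χ² = 0.2667 + 1.2866 + 1.1831 = 2.7364 ≈ 2.736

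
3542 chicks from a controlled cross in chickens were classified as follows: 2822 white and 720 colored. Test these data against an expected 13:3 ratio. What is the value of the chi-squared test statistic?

5.786

Under the 13:3 hypothesis (Σ ratio = 16, N = 3542):
  white: 3542 × 13/16 = 2877.875
  colored: 3542 × 3/16 = 664.125
χ² = Σ (O − E)² / E
  white: (2822 − 2877.875)² / 2877.875 = 1.0848
  colored: (720 − 664.125)² / 664.125 = 4.7009
χ² = 1.0848 + 4.7009 = 5.7857 ≈ 5.786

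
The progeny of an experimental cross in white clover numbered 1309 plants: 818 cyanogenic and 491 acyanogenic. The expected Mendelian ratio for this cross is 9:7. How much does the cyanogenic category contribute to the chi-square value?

Expected counts for N = 1309 under a 9:7 ratio (total parts = 16):
  cyanogenic: 1309 × 9/16 = 736.3125
  acyanogenic: 1309 × 7/16 = 572.6875
Contribution of cyanogenic: (818 − 736.3125)² / 736.3125 = 9.0625

9.063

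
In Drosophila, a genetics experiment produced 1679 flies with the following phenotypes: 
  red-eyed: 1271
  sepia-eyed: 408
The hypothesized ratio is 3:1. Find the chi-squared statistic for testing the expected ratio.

Expected counts for N = 1679 under a 3:1 ratio (total parts = 4):
  red-eyed: 1679 × 3/4 = 1259.25
  sepia-eyed: 1679 × 1/4 = 419.75
χ² = Σ (O − E)² / E
  red-eyed: (1271 − 1259.25)² / 1259.25 = 0.1096
  sepia-eyed: (408 − 419.75)² / 419.75 = 0.3289
χ² = 0.1096 + 0.3289 = 0.4385 ≈ 0.439

0.439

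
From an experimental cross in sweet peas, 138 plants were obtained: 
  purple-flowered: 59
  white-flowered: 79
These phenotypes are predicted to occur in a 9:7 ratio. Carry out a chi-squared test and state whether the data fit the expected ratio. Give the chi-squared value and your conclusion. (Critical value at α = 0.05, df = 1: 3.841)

Under the 9:7 hypothesis (Σ ratio = 16, N = 138):
  purple-flowered: 138 × 9/16 = 77.625
  white-flowered: 138 × 7/16 = 60.375
χ² = Σ (O − E)² / E
  purple-flowered: (59 − 77.625)² / 77.625 = 4.4688
  white-flowered: (79 − 60.375)² / 60.375 = 5.7456
χ² = 4.4688 + 5.7456 = 10.2144 ≈ 10.214
Degrees of freedom = 2 − 1 = 1; critical value at α = 0.05 is 3.841.
Since 10.214 > 3.841, we reject the null hypothesis — the data do not fit the 9:7 ratio.

10.214; not consistent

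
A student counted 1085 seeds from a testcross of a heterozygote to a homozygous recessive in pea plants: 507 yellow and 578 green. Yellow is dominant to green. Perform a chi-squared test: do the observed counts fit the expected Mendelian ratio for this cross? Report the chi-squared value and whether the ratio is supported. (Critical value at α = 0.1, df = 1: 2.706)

4.646; not consistent

A testcross of a heterozygote (Aa × aa) gives a 1:1 phenotypic ratio.
Under the 1:1 hypothesis (Σ ratio = 2, N = 1085):
  yellow: 1085 × 1/2 = 542.5
  green: 1085 × 1/2 = 542.5
χ² = Σ (O − E)² / E
  yellow: (507 − 542.5)² / 542.5 = 2.3230
  green: (578 − 542.5)² / 542.5 = 2.3230
χ² = 2.3230 + 2.3230 = 4.646
Degrees of freedom = 2 − 1 = 1; critical value at α = 0.1 is 2.706.
Since 4.646 > 2.706, we reject the null hypothesis — the data do not fit the 1:1 ratio.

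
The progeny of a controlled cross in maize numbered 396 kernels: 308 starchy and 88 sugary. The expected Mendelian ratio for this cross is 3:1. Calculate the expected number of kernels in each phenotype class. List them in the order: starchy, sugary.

Total ratio parts = 4. Expected numbers out of 396:
  starchy: 396 × 3/4 = 297
  sugary: 396 × 1/4 = 99

297, 99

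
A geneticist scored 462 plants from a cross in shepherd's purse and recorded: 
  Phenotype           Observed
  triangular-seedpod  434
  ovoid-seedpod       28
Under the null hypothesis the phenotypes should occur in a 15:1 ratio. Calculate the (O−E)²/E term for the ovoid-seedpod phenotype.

The 15:1 ratio has 16 parts, so with N = 462 the expected counts are:
  triangular-seedpod: 462 × 15/16 = 433.125
  ovoid-seedpod: 462 × 1/16 = 28.875
Contribution of ovoid-seedpod: (28 − 28.875)² / 28.875 = 0.0265

0.027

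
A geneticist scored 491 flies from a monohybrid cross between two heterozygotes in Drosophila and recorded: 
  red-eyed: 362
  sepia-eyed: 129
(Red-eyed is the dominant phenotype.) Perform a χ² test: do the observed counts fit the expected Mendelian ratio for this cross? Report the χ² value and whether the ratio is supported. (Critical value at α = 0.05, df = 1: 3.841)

For a monohybrid cross between heterozygotes with complete dominance, the expected phenotypic ratio is 3:1.
Expected counts for N = 491 under a 3:1 ratio (total parts = 4):
  red-eyed: 491 × 3/4 = 368.25
  sepia-eyed: 491 × 1/4 = 122.75
χ² = Σ (O − E)² / E
  red-eyed: (362 − 368.25)² / 368.25 = 0.1061
  sepia-eyed: (129 − 122.75)² / 122.75 = 0.3182
χ² = 0.1061 + 0.3182 = 0.4243 ≈ 0.424
Degrees of freedom = 2 − 1 = 1; critical value at α = 0.05 is 3.841.
Since 0.424 < 3.841, we fail to reject the null hypothesis — the data are consistent with the 3:1 ratio.

0.424; consistent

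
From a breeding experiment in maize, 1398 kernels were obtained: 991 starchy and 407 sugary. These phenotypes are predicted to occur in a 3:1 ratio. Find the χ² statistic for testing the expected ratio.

Expected counts for N = 1398 under a 3:1 ratio (total parts = 4):
  starchy: 1398 × 3/4 = 1048.5
  sugary: 1398 × 1/4 = 349.5
χ² = Σ (O − E)² / E
  starchy: (991 − 1048.5)² / 1048.5 = 3.1533
  sugary: (407 − 349.5)² / 349.5 = 9.4599
χ² = 3.1533 + 9.4599 = 12.6132 ≈ 12.613

12.613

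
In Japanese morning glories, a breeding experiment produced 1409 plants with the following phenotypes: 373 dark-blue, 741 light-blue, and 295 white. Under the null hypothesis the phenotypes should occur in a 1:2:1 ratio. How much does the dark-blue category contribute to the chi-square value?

1.222

Expected counts for N = 1409 under a 1:2:1 ratio (total parts = 4):
  dark-blue: 1409 × 1/4 = 352.25
  light-blue: 1409 × 2/4 = 704.5
  white: 1409 × 1/4 = 352.25
Contribution of dark-blue: (373 − 352.25)² / 352.25 = 1.2223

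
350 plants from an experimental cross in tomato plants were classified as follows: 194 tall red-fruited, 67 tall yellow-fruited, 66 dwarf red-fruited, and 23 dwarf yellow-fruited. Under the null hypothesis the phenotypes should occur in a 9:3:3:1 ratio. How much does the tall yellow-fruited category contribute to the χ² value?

0.029

The 9:3:3:1 ratio has 16 parts, so with N = 350 the expected counts are:
  tall red-fruited: 350 × 9/16 = 196.875
  tall yellow-fruited: 350 × 3/16 = 65.625
  dwarf red-fruited: 350 × 3/16 = 65.625
  dwarf yellow-fruited: 350 × 1/16 = 21.875
Contribution of tall yellow-fruited: (67 − 65.625)² / 65.625 = 0.0288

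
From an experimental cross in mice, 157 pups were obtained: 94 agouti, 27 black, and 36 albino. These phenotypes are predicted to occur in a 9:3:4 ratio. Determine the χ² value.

0.837

Total ratio parts = 16. Expected numbers out of 157:
  agouti: 157 × 9/16 = 88.3125
  black: 157 × 3/16 = 29.4375
  albino: 157 × 4/16 = 39.25
χ² = Σ (O − E)² / E
  agouti: (94 − 88.3125)² / 88.3125 = 0.3663
  black: (27 − 29.4375)² / 29.4375 = 0.2018
  albino: (36 − 39.25)² / 39.25 = 0.2691
χ² = 0.3663 + 0.2018 + 0.2691 = 0.8372 ≈ 0.837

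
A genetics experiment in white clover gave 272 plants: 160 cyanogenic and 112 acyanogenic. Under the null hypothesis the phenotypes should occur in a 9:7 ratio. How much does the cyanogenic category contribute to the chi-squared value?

0.320

Expected counts for N = 272 under a 9:7 ratio (total parts = 16):
  cyanogenic: 272 × 9/16 = 153
  acyanogenic: 272 × 7/16 = 119
Contribution of cyanogenic: (160 − 153)² / 153 = 0.3203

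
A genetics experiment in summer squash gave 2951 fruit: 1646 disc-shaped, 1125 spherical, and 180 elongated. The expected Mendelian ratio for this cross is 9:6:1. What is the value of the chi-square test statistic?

Expected counts for N = 2951 under a 9:6:1 ratio (total parts = 16):
  disc-shaped: 2951 × 9/16 = 1659.9375
  spherical: 2951 × 6/16 = 1106.625
  elongated: 2951 × 1/16 = 184.4375
χ² = Σ (O − E)² / E
  disc-shaped: (1646 − 1659.9375)² / 1659.9375 = 0.1170
  spherical: (1125 − 1106.625)² / 1106.625 = 0.3051
  elongated: (180 − 184.4375)² / 184.4375 = 0.1068
χ² = 0.1170 + 0.3051 + 0.1068 = 0.5289 ≈ 0.529

0.529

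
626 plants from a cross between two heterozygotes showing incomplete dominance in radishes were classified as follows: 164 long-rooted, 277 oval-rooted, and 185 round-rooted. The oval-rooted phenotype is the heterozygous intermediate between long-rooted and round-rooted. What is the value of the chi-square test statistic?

9.690

With incomplete dominance, a heterozygote × heterozygote cross gives a 1:2:1 phenotypic ratio.
The 1:2:1 ratio has 4 parts, so with N = 626 the expected counts are:
  long-rooted: 626 × 1/4 = 156.5
  oval-rooted: 626 × 2/4 = 313
  round-rooted: 626 × 1/4 = 156.5
χ² = Σ (O − E)² / E
  long-rooted: (164 − 156.5)² / 156.5 = 0.3594
  oval-rooted: (277 − 313)² / 313 = 4.1406
  round-rooted: (185 − 156.5)² / 156.5 = 5.1901
χ² = 0.3594 + 4.1406 + 5.1901 = 9.6901 ≈ 9.690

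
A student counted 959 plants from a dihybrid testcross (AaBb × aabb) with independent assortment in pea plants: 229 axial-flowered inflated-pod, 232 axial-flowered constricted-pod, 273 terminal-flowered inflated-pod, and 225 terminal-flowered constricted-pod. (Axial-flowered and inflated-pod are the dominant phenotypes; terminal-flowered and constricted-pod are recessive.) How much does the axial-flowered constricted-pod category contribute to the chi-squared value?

0.251

A dihybrid testcross with independent assortment gives a 1:1:1:1 ratio.
Total ratio parts = 4. Expected numbers out of 959:
  axial-flowered inflated-pod: 959 × 1/4 = 239.75
  axial-flowered constricted-pod: 959 × 1/4 = 239.75
  terminal-flowered inflated-pod: 959 × 1/4 = 239.75
  terminal-flowered constricted-pod: 959 × 1/4 = 239.75
Contribution of axial-flowered constricted-pod: (232 − 239.75)² / 239.75 = 0.2505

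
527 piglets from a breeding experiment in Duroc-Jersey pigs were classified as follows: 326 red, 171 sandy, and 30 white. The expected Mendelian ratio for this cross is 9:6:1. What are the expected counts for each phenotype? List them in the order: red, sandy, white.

296.4375, 197.625, 32.9375

Expected counts for N = 527 under a 9:6:1 ratio (total parts = 16):
  red: 527 × 9/16 = 296.4375
  sandy: 527 × 6/16 = 197.625
  white: 527 × 1/16 = 32.9375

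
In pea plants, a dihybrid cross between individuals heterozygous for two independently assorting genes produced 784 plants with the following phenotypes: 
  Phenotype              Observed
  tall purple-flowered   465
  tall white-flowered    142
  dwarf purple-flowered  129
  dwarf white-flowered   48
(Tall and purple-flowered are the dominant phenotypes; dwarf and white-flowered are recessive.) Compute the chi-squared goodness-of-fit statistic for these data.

3.701

A dihybrid F₂ with independent assortment and complete dominance at both loci gives a 9:3:3:1 phenotypic ratio.
Under the 9:3:3:1 hypothesis (Σ ratio = 16, N = 784):
  tall purple-flowered: 784 × 9/16 = 441
  tall white-flowered: 784 × 3/16 = 147
  dwarf purple-flowered: 784 × 3/16 = 147
  dwarf white-flowered: 784 × 1/16 = 49
χ² = Σ (O − E)² / E
  tall purple-flowered: (465 − 441)² / 441 = 1.3061
  tall white-flowered: (142 − 147)² / 147 = 0.1701
  dwarf purple-flowered: (129 − 147)² / 147 = 2.2041
  dwarf white-flowered: (48 − 49)² / 49 = 0.0204
χ² = 1.3061 + 0.1701 + 2.2041 + 0.0204 = 3.7007 ≈ 3.701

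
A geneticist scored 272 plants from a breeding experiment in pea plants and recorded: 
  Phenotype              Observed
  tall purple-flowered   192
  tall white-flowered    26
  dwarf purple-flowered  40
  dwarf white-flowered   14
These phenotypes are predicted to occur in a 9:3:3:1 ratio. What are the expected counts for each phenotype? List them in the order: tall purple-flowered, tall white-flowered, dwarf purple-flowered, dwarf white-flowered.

153, 51, 51, 17

Under the 9:3:3:1 hypothesis (Σ ratio = 16, N = 272):
  tall purple-flowered: 272 × 9/16 = 153
  tall white-flowered: 272 × 3/16 = 51
  dwarf purple-flowered: 272 × 3/16 = 51
  dwarf white-flowered: 272 × 1/16 = 17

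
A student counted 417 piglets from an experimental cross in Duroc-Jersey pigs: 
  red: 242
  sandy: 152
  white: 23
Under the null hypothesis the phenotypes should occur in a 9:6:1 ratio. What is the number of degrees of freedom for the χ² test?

2

A goodness-of-fit test with 3 phenotype classes has df = 3 − 1 = 2.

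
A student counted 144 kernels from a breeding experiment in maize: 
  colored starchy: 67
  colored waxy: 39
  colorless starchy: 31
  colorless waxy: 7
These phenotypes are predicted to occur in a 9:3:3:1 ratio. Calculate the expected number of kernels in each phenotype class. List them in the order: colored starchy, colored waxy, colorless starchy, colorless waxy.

Total ratio parts = 16. Expected numbers out of 144:
  colored starchy: 144 × 9/16 = 81
  colored waxy: 144 × 3/16 = 27
  colorless starchy: 144 × 3/16 = 27
  colorless waxy: 144 × 1/16 = 9

81, 27, 27, 9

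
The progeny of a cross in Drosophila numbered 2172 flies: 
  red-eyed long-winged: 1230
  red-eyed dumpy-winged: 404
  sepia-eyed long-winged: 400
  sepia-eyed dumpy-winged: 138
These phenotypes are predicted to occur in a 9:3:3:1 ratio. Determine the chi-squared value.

0.248

Under the 9:3:3:1 hypothesis (Σ ratio = 16, N = 2172):
  red-eyed long-winged: 2172 × 9/16 = 1221.75
  red-eyed dumpy-winged: 2172 × 3/16 = 407.25
  sepia-eyed long-winged: 2172 × 3/16 = 407.25
  sepia-eyed dumpy-winged: 2172 × 1/16 = 135.75
χ² = Σ (O − E)² / E
  red-eyed long-winged: (1230 − 1221.75)² / 1221.75 = 0.0557
  red-eyed dumpy-winged: (404 − 407.25)² / 407.25 = 0.0259
  sepia-eyed long-winged: (400 − 407.25)² / 407.25 = 0.1291
  sepia-eyed dumpy-winged: (138 − 135.75)² / 135.75 = 0.0373
χ² = 0.0557 + 0.0259 + 0.1291 + 0.0373 = 0.248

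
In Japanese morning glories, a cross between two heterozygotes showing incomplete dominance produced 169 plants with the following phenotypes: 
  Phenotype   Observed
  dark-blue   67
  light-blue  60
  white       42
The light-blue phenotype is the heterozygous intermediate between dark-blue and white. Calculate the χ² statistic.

With incomplete dominance, a heterozygote × heterozygote cross gives a 1:2:1 phenotypic ratio.
The 1:2:1 ratio has 4 parts, so with N = 169 the expected counts are:
  dark-blue: 169 × 1/4 = 42.25
  light-blue: 169 × 2/4 = 84.5
  white: 169 × 1/4 = 42.25
χ² = Σ (O − E)² / E
  dark-blue: (67 − 42.25)² / 42.25 = 14.4985
  light-blue: (60 − 84.5)² / 84.5 = 7.1036
  white: (42 − 42.25)² / 42.25 = 0.0015
χ² = 14.4985 + 7.1036 + 0.0015 = 21.6036 ≈ 21.604

21.604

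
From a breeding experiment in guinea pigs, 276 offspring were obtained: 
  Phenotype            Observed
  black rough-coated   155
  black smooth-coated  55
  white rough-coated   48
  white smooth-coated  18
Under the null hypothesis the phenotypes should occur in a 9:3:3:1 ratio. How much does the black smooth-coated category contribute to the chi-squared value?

Expected counts for N = 276 under a 9:3:3:1 ratio (total parts = 16):
  black rough-coated: 276 × 9/16 = 155.25
  black smooth-coated: 276 × 3/16 = 51.75
  white rough-coated: 276 × 3/16 = 51.75
  white smooth-coated: 276 × 1/16 = 17.25
Contribution of black smooth-coated: (55 − 51.75)² / 51.75 = 0.2041

0.204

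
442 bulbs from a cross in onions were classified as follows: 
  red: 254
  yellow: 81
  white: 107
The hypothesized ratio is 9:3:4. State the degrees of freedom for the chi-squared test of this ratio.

2

A goodness-of-fit test with 3 phenotype classes has df = 3 − 1 = 2.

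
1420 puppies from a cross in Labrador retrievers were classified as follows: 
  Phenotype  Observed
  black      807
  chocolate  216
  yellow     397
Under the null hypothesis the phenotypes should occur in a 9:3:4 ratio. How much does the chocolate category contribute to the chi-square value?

9.484

Expected counts for N = 1420 under a 9:3:4 ratio (total parts = 16):
  black: 1420 × 9/16 = 798.75
  chocolate: 1420 × 3/16 = 266.25
  yellow: 1420 × 4/16 = 355
Contribution of chocolate: (216 − 266.25)² / 266.25 = 9.4838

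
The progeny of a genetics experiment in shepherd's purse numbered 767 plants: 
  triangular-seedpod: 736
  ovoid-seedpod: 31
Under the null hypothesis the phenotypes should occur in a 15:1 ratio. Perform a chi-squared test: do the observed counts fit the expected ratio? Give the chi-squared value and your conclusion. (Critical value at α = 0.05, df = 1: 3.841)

6.383; not consistent

Expected counts for N = 767 under a 15:1 ratio (total parts = 16):
  triangular-seedpod: 767 × 15/16 = 719.0625
  ovoid-seedpod: 767 × 1/16 = 47.9375
χ² = Σ (O − E)² / E
  triangular-seedpod: (736 − 719.0625)² / 719.0625 = 0.3990
  ovoid-seedpod: (31 − 47.9375)² / 47.9375 = 5.9844
χ² = 0.3990 + 5.9844 = 6.3834 ≈ 6.383
Degrees of freedom = 2 − 1 = 1; critical value at α = 0.05 is 3.841.
Since 6.383 > 3.841, we reject the null hypothesis — the data do not fit the 15:1 ratio.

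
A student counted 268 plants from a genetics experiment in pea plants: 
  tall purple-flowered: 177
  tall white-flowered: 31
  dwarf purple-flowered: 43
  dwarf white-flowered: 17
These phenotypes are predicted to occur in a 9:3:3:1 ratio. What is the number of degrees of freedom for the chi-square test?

A goodness-of-fit test with 4 phenotype classes has df = 4 − 1 = 3.

3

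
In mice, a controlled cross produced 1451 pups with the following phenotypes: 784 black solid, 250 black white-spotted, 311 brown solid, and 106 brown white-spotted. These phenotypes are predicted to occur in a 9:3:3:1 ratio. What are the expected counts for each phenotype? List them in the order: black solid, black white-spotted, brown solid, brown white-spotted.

816.1875, 272.0625, 272.0625, 90.6875

The 9:3:3:1 ratio has 16 parts, so with N = 1451 the expected counts are:
  black solid: 1451 × 9/16 = 816.1875
  black white-spotted: 1451 × 3/16 = 272.0625
  brown solid: 1451 × 3/16 = 272.0625
  brown white-spotted: 1451 × 1/16 = 90.6875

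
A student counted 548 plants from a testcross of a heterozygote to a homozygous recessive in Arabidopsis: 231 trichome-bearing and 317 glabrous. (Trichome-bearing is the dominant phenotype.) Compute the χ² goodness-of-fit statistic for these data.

13.496

A testcross of a heterozygote (Aa × aa) gives a 1:1 phenotypic ratio.
Under the 1:1 hypothesis (Σ ratio = 2, N = 548):
  trichome-bearing: 548 × 1/2 = 274
  glabrous: 548 × 1/2 = 274
χ² = Σ (O − E)² / E
  trichome-bearing: (231 − 274)² / 274 = 6.7482
  glabrous: (317 − 274)² / 274 = 6.7482
χ² = 6.7482 + 6.7482 = 13.4964 ≈ 13.496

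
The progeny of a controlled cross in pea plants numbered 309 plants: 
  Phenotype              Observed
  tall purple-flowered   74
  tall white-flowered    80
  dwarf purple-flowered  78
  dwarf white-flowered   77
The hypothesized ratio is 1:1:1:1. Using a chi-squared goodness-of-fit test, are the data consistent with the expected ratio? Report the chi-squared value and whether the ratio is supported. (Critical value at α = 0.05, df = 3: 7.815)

The 1:1:1:1 ratio has 4 parts, so with N = 309 the expected counts are:
  tall purple-flowered: 309 × 1/4 = 77.25
  tall white-flowered: 309 × 1/4 = 77.25
  dwarf purple-flowered: 309 × 1/4 = 77.25
  dwarf white-flowered: 309 × 1/4 = 77.25
χ² = Σ (O − E)² / E
  tall purple-flowered: (74 − 77.25)² / 77.25 = 0.1367
  tall white-flowered: (80 − 77.25)² / 77.25 = 0.0979
  dwarf purple-flowered: (78 − 77.25)² / 77.25 = 0.0073
  dwarf white-flowered: (77 − 77.25)² / 77.25 = 0.0008
χ² = 0.1367 + 0.0979 + 0.0073 + 0.0008 = 0.2427 ≈ 0.243
Degrees of freedom = 4 − 1 = 3; critical value at α = 0.05 is 7.815.
Since 0.243 < 7.815, we fail to reject the null hypothesis — the data are consistent with the 1:1:1:1 ratio.

0.243; consistent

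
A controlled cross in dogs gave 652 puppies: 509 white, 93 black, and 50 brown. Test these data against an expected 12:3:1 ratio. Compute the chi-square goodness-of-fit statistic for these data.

9.916

Under the 12:3:1 hypothesis (Σ ratio = 16, N = 652):
  white: 652 × 12/16 = 489
  black: 652 × 3/16 = 122.25
  brown: 652 × 1/16 = 40.75
χ² = Σ (O − E)² / E
  white: (509 − 489)² / 489 = 0.8180
  black: (93 − 122.25)² / 122.25 = 6.9985
  brown: (50 − 40.75)² / 40.75 = 2.0997
χ² = 0.8180 + 6.9985 + 2.0997 = 9.9162 ≈ 9.916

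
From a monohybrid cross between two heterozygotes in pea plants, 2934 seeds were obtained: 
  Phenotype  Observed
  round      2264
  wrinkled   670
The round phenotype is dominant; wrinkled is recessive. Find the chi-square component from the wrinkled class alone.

5.497

For a monohybrid cross between heterozygotes with complete dominance, the expected phenotypic ratio is 3:1.
Under the 3:1 hypothesis (Σ ratio = 4, N = 2934):
  round: 2934 × 3/4 = 2200.5
  wrinkled: 2934 × 1/4 = 733.5
Contribution of wrinkled: (670 − 733.5)² / 733.5 = 5.4973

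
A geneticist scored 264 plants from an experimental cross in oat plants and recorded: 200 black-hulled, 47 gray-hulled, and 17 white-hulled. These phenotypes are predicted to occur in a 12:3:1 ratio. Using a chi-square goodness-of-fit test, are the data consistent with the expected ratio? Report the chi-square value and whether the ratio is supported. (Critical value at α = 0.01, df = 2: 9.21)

0.162; consistent

Total ratio parts = 16. Expected numbers out of 264:
  black-hulled: 264 × 12/16 = 198
  gray-hulled: 264 × 3/16 = 49.5
  white-hulled: 264 × 1/16 = 16.5
χ² = Σ (O − E)² / E
  black-hulled: (200 − 198)² / 198 = 0.0202
  gray-hulled: (47 − 49.5)² / 49.5 = 0.1263
  white-hulled: (17 − 16.5)² / 16.5 = 0.0152
χ² = 0.0202 + 0.1263 + 0.0152 = 0.1617 ≈ 0.162
Degrees of freedom = 3 − 1 = 2; critical value at α = 0.01 is 9.21.
Since 0.162 < 9.21, we fail to reject the null hypothesis — the data are consistent with the 12:3:1 ratio.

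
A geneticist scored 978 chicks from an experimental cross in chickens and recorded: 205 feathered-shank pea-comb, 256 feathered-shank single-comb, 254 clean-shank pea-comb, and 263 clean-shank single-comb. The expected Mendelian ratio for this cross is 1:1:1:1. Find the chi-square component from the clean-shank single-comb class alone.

1.400

Total ratio parts = 4. Expected numbers out of 978:
  feathered-shank pea-comb: 978 × 1/4 = 244.5
  feathered-shank single-comb: 978 × 1/4 = 244.5
  clean-shank pea-comb: 978 × 1/4 = 244.5
  clean-shank single-comb: 978 × 1/4 = 244.5
Contribution of clean-shank single-comb: (263 − 244.5)² / 244.5 = 1.3998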